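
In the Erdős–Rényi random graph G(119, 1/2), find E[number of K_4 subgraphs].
E[# K_4] = C(119, 4) · (1/2)^C(4, 2) = 7940751 / 2^6 = 124074.234375

For each 4-subset S of vertices (there are C(119, 4) = 7940751 such S), let X_S = 1 if S induces a K_4 (all C(4, 2) = 6 edges present). Then P(X_S = 1) = (1/2)^6 = 1/64. By linearity of expectation, E[# K_4] = C(119, 4) · (1/2)^6 = 7940751 / 64 = 124074.234375.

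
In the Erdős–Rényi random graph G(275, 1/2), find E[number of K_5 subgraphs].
E[# K_5] = C(275, 5) · (1/2)^C(5, 2) = 12635803180 / 2^10 = 3158950795/256 ≈ 12339651.542969

For each 5-subset S of vertices (there are C(275, 5) = 12635803180 such S), let X_S = 1 if S induces a K_5 (all C(5, 2) = 10 edges present). Then P(X_S = 1) = (1/2)^10 = 1/1024. By linearity of expectation, E[# K_5] = C(275, 5) · (1/2)^10 = 12635803180 / 1024 = 3158950795/256 ≈ 12339651.542969.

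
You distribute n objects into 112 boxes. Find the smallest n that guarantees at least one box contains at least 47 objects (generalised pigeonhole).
n = (47 − 1)·112 + 1 = 5153

By the generalised pigeonhole principle, to guarantee some box contains ≥ r objects we need more than (r − 1) · k objects total. Threshold: n = (r − 1) · k + 1. With r = 47 and k = 112: n = 46 · 112 + 1 = 5152 + 1 = 5153. For n = 5152 = 46 · 112, we can put exactly 46 objects in every box, avoiding 47 in any single one — so 5153 is tight.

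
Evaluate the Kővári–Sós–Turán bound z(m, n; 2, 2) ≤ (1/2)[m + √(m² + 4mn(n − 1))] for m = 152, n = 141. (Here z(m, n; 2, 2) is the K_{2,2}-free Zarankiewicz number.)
z(152, 141; 2, 2) ≤ (1/2)[152 + √(152² + 4·152·141·140)] = (1/2)[152 + √12025024] = 1809.8558

Kővári–Sós–Turán: let r_1, ..., r_152 be the row sums and z = Σ r_i the total number of 1s. Each pair of columns can share at most one row with both entries 1 (else a 2×2 all-ones block appears), so Σ_i C(r_i, 2) ≤ C(141, 2) = 9870. By convexity Σ_i C(r_i, 2) ≥ 152·C(z/152, 2) = z(z − 152)/(2·152), giving z² − 152z − 152·141·140 ≤ 0 and hence z ≤ (1/2)[152 + √(23104 + 4·3000480)] = (1/2)[152 + √12025024] ≈ (1/2)(152 + 3467.7116) = 1809.8558.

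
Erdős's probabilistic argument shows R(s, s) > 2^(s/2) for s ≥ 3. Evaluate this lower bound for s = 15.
2^(15/2) = 181.0193; so R(15, 15) > 181.0193

Colour each edge of K_n uniformly at random with red/blue. The expected number of monochromatic K_15 is C(n, 15) · 2 · 2^(−C(15,2)). If C(n, 15) · 2^(1 − C(15,2)) < 1, then with positive probability no monochromatic K_15 exists, so R(15, 15) > n. The standard estimate C(n, 15) ≤ n^15/15! shows this inequality holds whenever n ≤ 2^(15/2) (since 15! · 2^(C(15,2) − 1) > 2^(15^2/2) ≥ n^15). Hence R(15, 15) > 2^(15/2) = 181.0193.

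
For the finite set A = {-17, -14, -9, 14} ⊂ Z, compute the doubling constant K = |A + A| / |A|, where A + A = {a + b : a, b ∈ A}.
K = |A + A| / |A| = 10/4 = 5/2

Enumerate A + A = {a + b : a, b ∈ A}. With |A| = 4, there are |A|^2 = 16 ordered sum pairs; collecting distinct values, A + A = {-34, -31, -28, -26, -23, -18, -3, 0, 5, 28}, so |A + A| = 10. Thus K = 10/4 = 5/2. For comparison, the minimum possible |A + A| over all 4-element sets is 2·4 − 1 = 7 (so min K = 7/4), attained only by arithmetic progressions.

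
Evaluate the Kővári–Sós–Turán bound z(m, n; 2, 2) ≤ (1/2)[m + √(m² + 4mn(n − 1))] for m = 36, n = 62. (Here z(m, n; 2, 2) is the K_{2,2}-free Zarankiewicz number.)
z(36, 62; 2, 2) ≤ (1/2)[36 + √(36² + 4·36·62·61)] = (1/2)[36 + √545904] = 387.4266

Kővári–Sós–Turán: let r_1, ..., r_36 be the row sums and z = Σ r_i the total number of 1s. Each pair of columns can share at most one row with both entries 1 (else a 2×2 all-ones block appears), so Σ_i C(r_i, 2) ≤ C(62, 2) = 1891. By convexity Σ_i C(r_i, 2) ≥ 36·C(z/36, 2) = z(z − 36)/(2·36), giving z² − 36z − 36·62·61 ≤ 0 and hence z ≤ (1/2)[36 + √(1296 + 4·136152)] = (1/2)[36 + √545904] ≈ (1/2)(36 + 738.8532) = 387.4266.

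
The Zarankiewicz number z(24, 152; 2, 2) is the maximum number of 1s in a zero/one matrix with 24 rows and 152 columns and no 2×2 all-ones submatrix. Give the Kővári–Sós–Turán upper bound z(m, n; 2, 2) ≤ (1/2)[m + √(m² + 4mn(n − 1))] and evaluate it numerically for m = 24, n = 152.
z(24, 152; 2, 2) ≤ (1/2)[24 + √(24² + 4·24·152·151)] = (1/2)[24 + √2203968] = 754.2884

Kővári–Sós–Turán: let r_1, ..., r_24 be the row sums and z = Σ r_i the total number of 1s. Each pair of columns can share at most one row with both entries 1 (else a 2×2 all-ones block appears), so Σ_i C(r_i, 2) ≤ C(152, 2) = 11476. By convexity Σ_i C(r_i, 2) ≥ 24·C(z/24, 2) = z(z − 24)/(2·24), giving z² − 24z − 24·152·151 ≤ 0 and hence z ≤ (1/2)[24 + √(576 + 4·550848)] = (1/2)[24 + √2203968] ≈ (1/2)(24 + 1484.5767) = 754.2884.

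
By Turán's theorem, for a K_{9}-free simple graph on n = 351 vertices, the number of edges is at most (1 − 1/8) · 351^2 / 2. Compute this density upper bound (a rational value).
Turán density bound = (7/8) · 351^2/2 = 862407/16 ≈ 53900.4375

Turán's theorem: ex(n, K_{r+1}) is achieved by the complete r-partite Turán graph T(n, r) with parts as balanced as possible, and is at most (1 − 1/r) · n^2/2. For r = 8, n = 351: the density bound is (7/8) · 123201/2 = 862407/16 ≈ 53900.4375. The integer-valued extremum is e(T(351, 8)) = 53900, which is strictly less than the density bound 862407/16 since 8 ∤ 351 (the parts of T(351, 8) cannot all be equal).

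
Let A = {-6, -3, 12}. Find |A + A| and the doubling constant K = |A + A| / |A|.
K = |A + A| / |A| = 6/3 = 2

Enumerate A + A = {a + b : a, b ∈ A}. With |A| = 3, there are |A|^2 = 9 ordered sum pairs; collecting distinct values, A + A = {-12, -9, -6, 6, 9, 24}, so |A + A| = 6. Thus K = 6/3 = 2. For comparison, the minimum possible |A + A| over all 3-element sets is 2·3 − 1 = 5 (so min K = 5/3), attained only by arithmetic progressions.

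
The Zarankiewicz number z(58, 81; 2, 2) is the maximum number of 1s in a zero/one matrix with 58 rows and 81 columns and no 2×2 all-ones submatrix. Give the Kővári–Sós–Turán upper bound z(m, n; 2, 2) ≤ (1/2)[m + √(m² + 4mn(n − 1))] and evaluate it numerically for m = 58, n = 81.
z(58, 81; 2, 2) ≤ (1/2)[58 + √(58² + 4·58·81·80)] = (1/2)[58 + √1506724] = 642.7434

Kővári–Sós–Turán: let r_1, ..., r_58 be the row sums and z = Σ r_i the total number of 1s. Each pair of columns can share at most one row with both entries 1 (else a 2×2 all-ones block appears), so Σ_i C(r_i, 2) ≤ C(81, 2) = 3240. By convexity Σ_i C(r_i, 2) ≥ 58·C(z/58, 2) = z(z − 58)/(2·58), giving z² − 58z − 58·81·80 ≤ 0 and hence z ≤ (1/2)[58 + √(3364 + 4·375840)] = (1/2)[58 + √1506724] ≈ (1/2)(58 + 1227.4869) = 642.7434.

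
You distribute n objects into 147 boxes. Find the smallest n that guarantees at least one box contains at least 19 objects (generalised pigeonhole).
n = (19 − 1)·147 + 1 = 2647

By the generalised pigeonhole principle, to guarantee some box contains ≥ r objects we need more than (r − 1) · k objects total. Threshold: n = (r − 1) · k + 1. With r = 19 and k = 147: n = 18 · 147 + 1 = 2646 + 1 = 2647. For n = 2646 = 18 · 147, we can put exactly 18 objects in every box, avoiding 19 in any single one — so 2647 is tight.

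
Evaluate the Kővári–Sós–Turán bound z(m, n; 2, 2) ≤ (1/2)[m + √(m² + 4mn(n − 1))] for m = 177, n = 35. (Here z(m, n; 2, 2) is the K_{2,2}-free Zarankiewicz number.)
z(177, 35; 2, 2) ≤ (1/2)[177 + √(177² + 4·177·35·34)] = (1/2)[177 + √873849] = 555.8995

Kővári–Sós–Turán: let r_1, ..., r_177 be the row sums and z = Σ r_i the total number of 1s. Each pair of columns can share at most one row with both entries 1 (else a 2×2 all-ones block appears), so Σ_i C(r_i, 2) ≤ C(35, 2) = 595. By convexity Σ_i C(r_i, 2) ≥ 177·C(z/177, 2) = z(z − 177)/(2·177), giving z² − 177z − 177·35·34 ≤ 0 and hence z ≤ (1/2)[177 + √(31329 + 4·210630)] = (1/2)[177 + √873849] ≈ (1/2)(177 + 934.7989) = 555.8995.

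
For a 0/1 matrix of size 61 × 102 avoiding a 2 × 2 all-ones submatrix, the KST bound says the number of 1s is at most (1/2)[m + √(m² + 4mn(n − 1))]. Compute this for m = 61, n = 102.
z(61, 102; 2, 2) ≤ (1/2)[61 + √(61² + 4·61·102·101)] = (1/2)[61 + √2517409] = 823.8172

Kővári–Sós–Turán: let r_1, ..., r_61 be the row sums and z = Σ r_i the total number of 1s. Each pair of columns can share at most one row with both entries 1 (else a 2×2 all-ones block appears), so Σ_i C(r_i, 2) ≤ C(102, 2) = 5151. By convexity Σ_i C(r_i, 2) ≥ 61·C(z/61, 2) = z(z − 61)/(2·61), giving z² − 61z − 61·102·101 ≤ 0 and hence z ≤ (1/2)[61 + √(3721 + 4·628422)] = (1/2)[61 + √2517409] ≈ (1/2)(61 + 1586.6345) = 823.8172.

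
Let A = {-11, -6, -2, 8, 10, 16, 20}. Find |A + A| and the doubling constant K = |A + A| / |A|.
K = |A + A| / |A| = 26/7

Enumerate A + A = {a + b : a, b ∈ A}. With |A| = 7, there are |A|^2 = 49 ordered sum pairs; collecting distinct values, A + A = {-22, -17, -13, -12, -8, -4, -3, -1, 2, 4, 5, 6, 8, 9, 10, 14, 16, 18, 20, 24, 26, 28, 30, 32, 36, 40}, so |A + A| = 26. Thus K = 26/7. For comparison, the minimum possible |A + A| over all 7-element sets is 2·7 − 1 = 13 (so min K = 13/7), attained only by arithmetic progressions.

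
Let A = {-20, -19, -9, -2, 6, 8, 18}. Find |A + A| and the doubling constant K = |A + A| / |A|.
K = |A + A| / |A| = 25/7

Enumerate A + A = {a + b : a, b ∈ A}. With |A| = 7, there are |A|^2 = 49 ordered sum pairs; collecting distinct values, A + A = {-40, -39, -38, -29, -28, -22, -21, -18, -14, -13, -12, -11, -4, -3, -2, -1, 4, 6, 9, 12, 14, 16, 24, 26, 36}, so |A + A| = 25. Thus K = 25/7. For comparison, the minimum possible |A + A| over all 7-element sets is 2·7 − 1 = 13 (so min K = 13/7), attained only by arithmetic progressions.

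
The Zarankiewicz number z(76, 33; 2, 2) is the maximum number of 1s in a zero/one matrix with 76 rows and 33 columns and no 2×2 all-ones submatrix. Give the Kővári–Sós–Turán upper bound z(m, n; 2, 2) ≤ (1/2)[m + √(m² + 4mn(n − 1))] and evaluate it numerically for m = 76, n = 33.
z(76, 33; 2, 2) ≤ (1/2)[76 + √(76² + 4·76·33·32)] = (1/2)[76 + √326800] = 323.8321

Kővári–Sós–Turán: let r_1, ..., r_76 be the row sums and z = Σ r_i the total number of 1s. Each pair of columns can share at most one row with both entries 1 (else a 2×2 all-ones block appears), so Σ_i C(r_i, 2) ≤ C(33, 2) = 528. By convexity Σ_i C(r_i, 2) ≥ 76·C(z/76, 2) = z(z − 76)/(2·76), giving z² − 76z − 76·33·32 ≤ 0 and hence z ≤ (1/2)[76 + √(5776 + 4·80256)] = (1/2)[76 + √326800] ≈ (1/2)(76 + 571.6642) = 323.8321.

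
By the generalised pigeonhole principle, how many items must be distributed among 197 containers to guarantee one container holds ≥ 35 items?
n = (35 − 1)·197 + 1 = 6699

By the generalised pigeonhole principle, to guarantee some box contains ≥ r objects we need more than (r − 1) · k objects total. Threshold: n = (r − 1) · k + 1. With r = 35 and k = 197: n = 34 · 197 + 1 = 6698 + 1 = 6699. For n = 6698 = 34 · 197, we can put exactly 34 objects in every box, avoiding 35 in any single one — so 6699 is tight.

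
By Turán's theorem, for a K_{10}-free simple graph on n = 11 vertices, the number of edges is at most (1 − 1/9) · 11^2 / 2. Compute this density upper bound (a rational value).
Turán density bound = (8/9) · 11^2/2 = 484/9 ≈ 53.7778

Turán's theorem: ex(n, K_{r+1}) is achieved by the complete r-partite Turán graph T(n, r) with parts as balanced as possible, and is at most (1 − 1/r) · n^2/2. For r = 9, n = 11: the density bound is (8/9) · 121/2 = 484/9 ≈ 53.7778. The integer-valued extremum is e(T(11, 9)) = 53, which is strictly less than the density bound 484/9 since 9 ∤ 11 (the parts of T(11, 9) cannot all be equal).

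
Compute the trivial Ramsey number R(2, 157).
R(2, 157) = 157

R(2, k) = k for all k ≥ 2: in a 2-colouring of K_k, either some edge is red (a red K_2) or all edges are blue (a blue K_k). And K_{156} coloured all-blue has no blue K_157, so R(2, 157) > 156. Hence R(2, 157) = 157.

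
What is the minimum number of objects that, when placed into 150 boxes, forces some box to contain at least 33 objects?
n = (33 − 1)·150 + 1 = 4801

By the generalised pigeonhole principle, to guarantee some box contains ≥ r objects we need more than (r − 1) · k objects total. Threshold: n = (r − 1) · k + 1. With r = 33 and k = 150: n = 32 · 150 + 1 = 4800 + 1 = 4801. For n = 4800 = 32 · 150, we can put exactly 32 objects in every box, avoiding 33 in any single one — so 4801 is tight.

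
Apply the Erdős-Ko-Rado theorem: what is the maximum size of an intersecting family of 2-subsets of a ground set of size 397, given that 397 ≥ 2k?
max |F| = C(396, 1) = 396

Erdős-Ko-Rado (1961): when n ≥ 2k, max |F| = C(n−1, k−1). The bound is attained by the star {A : i ∈ A} for any fixed i ∈ [n]. Here C(397−1, 2−1) = C(396, 1) = 396.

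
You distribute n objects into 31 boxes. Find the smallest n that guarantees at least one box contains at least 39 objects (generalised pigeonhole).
n = (39 − 1)·31 + 1 = 1179

By the generalised pigeonhole principle, to guarantee some box contains ≥ r objects we need more than (r − 1) · k objects total. Threshold: n = (r − 1) · k + 1. With r = 39 and k = 31: n = 38 · 31 + 1 = 1178 + 1 = 1179. For n = 1178 = 38 · 31, we can put exactly 38 objects in every box, avoiding 39 in any single one — so 1179 is tight.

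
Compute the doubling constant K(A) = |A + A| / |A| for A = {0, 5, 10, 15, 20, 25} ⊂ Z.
K = |A + A| / |A| = 11/6

Enumerate A + A = {a + b : a, b ∈ A}. With |A| = 6, there are |A|^2 = 36 ordered sum pairs; collecting distinct values, A + A = {0, 5, 10, 15, 20, 25, 30, 35, 40, 45, 50}, so |A + A| = 11. Thus K = 11/6. Here |A + A| = 2|A| − 1 = 11, the minimum possible — so K = 11/6 is minimal, which holds iff A is an arithmetic progression.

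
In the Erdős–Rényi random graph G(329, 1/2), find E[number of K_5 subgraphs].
E[# K_5] = C(329, 5) · (1/2)^C(5, 2) = 31155678190 / 2^10 = 15577839095/512 ≈ 30425466.982422

For each 5-subset S of vertices (there are C(329, 5) = 31155678190 such S), let X_S = 1 if S induces a K_5 (all C(5, 2) = 10 edges present). Then P(X_S = 1) = (1/2)^10 = 1/1024. By linearity of expectation, E[# K_5] = C(329, 5) · (1/2)^10 = 31155678190 / 1024 = 15577839095/512 ≈ 30425466.982422.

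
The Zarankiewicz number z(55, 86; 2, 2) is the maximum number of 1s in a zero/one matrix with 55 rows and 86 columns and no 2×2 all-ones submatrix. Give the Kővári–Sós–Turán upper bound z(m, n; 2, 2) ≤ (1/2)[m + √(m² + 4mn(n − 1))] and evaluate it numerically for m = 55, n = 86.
z(55, 86; 2, 2) ≤ (1/2)[55 + √(55² + 4·55·86·85)] = (1/2)[55 + √1611225] = 662.1702

Kővári–Sós–Turán: let r_1, ..., r_55 be the row sums and z = Σ r_i the total number of 1s. Each pair of columns can share at most one row with both entries 1 (else a 2×2 all-ones block appears), so Σ_i C(r_i, 2) ≤ C(86, 2) = 3655. By convexity Σ_i C(r_i, 2) ≥ 55·C(z/55, 2) = z(z − 55)/(2·55), giving z² − 55z − 55·86·85 ≤ 0 and hence z ≤ (1/2)[55 + √(3025 + 4·402050)] = (1/2)[55 + √1611225] ≈ (1/2)(55 + 1269.3404) = 662.1702.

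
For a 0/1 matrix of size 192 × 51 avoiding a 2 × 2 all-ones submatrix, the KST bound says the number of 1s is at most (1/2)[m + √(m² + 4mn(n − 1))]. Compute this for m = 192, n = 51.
z(192, 51; 2, 2) ≤ (1/2)[192 + √(192² + 4·192·51·50)] = (1/2)[192 + √1995264] = 802.2691

Kővári–Sós–Turán: let r_1, ..., r_192 be the row sums and z = Σ r_i the total number of 1s. Each pair of columns can share at most one row with both entries 1 (else a 2×2 all-ones block appears), so Σ_i C(r_i, 2) ≤ C(51, 2) = 1275. By convexity Σ_i C(r_i, 2) ≥ 192·C(z/192, 2) = z(z − 192)/(2·192), giving z² − 192z − 192·51·50 ≤ 0 and hence z ≤ (1/2)[192 + √(36864 + 4·489600)] = (1/2)[192 + √1995264] ≈ (1/2)(192 + 1412.5381) = 802.2691.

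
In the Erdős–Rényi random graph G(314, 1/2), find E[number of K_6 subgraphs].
E[# K_6] = C(314, 6) · (1/2)^C(6, 2) = 1268751724318 / 2^15 = 634375862159/16384 ≈ 38719229.868103

For each 6-subset S of vertices (there are C(314, 6) = 1268751724318 such S), let X_S = 1 if S induces a K_6 (all C(6, 2) = 15 edges present). Then P(X_S = 1) = (1/2)^15 = 1/32768. By linearity of expectation, E[# K_6] = C(314, 6) · (1/2)^15 = 1268751724318 / 32768 = 634375862159/16384 ≈ 38719229.868103.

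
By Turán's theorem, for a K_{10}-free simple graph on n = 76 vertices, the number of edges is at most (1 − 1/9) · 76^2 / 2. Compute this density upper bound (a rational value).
Turán density bound = (8/9) · 76^2/2 = 23104/9 ≈ 2567.1111

Turán's theorem: ex(n, K_{r+1}) is achieved by the complete r-partite Turán graph T(n, r) with parts as balanced as possible, and is at most (1 − 1/r) · n^2/2. For r = 9, n = 76: the density bound is (8/9) · 5776/2 = 23104/9 ≈ 2567.1111. The integer-valued extremum is e(T(76, 9)) = 2566, which is strictly less than the density bound 23104/9 since 9 ∤ 76 (the parts of T(76, 9) cannot all be equal).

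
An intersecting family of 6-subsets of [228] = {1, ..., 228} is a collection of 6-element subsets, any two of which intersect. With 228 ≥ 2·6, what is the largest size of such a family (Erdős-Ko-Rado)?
max |F| = C(227, 5) = 4804945320

Erdős-Ko-Rado (1961): when n ≥ 2k, max |F| = C(n−1, k−1). The bound is attained by the star {A : i ∈ A} for any fixed i ∈ [n]. Here C(228−1, 6−1) = C(227, 5) = 4804945320.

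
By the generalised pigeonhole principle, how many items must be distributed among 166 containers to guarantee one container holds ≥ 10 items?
n = (10 − 1)·166 + 1 = 1495

By the generalised pigeonhole principle, to guarantee some box contains ≥ r objects we need more than (r − 1) · k objects total. Threshold: n = (r − 1) · k + 1. With r = 10 and k = 166: n = 9 · 166 + 1 = 1494 + 1 = 1495. For n = 1494 = 9 · 166, we can put exactly 9 objects in every box, avoiding 10 in any single one — so 1495 is tight.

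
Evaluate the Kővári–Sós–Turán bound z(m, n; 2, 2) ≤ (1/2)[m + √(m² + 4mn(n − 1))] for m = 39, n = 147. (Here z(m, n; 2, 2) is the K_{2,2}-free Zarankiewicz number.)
z(39, 147; 2, 2) ≤ (1/2)[39 + √(39² + 4·39·147·146)] = (1/2)[39 + √3349593] = 934.5947

Kővári–Sós–Turán: let r_1, ..., r_39 be the row sums and z = Σ r_i the total number of 1s. Each pair of columns can share at most one row with both entries 1 (else a 2×2 all-ones block appears), so Σ_i C(r_i, 2) ≤ C(147, 2) = 10731. By convexity Σ_i C(r_i, 2) ≥ 39·C(z/39, 2) = z(z − 39)/(2·39), giving z² − 39z − 39·147·146 ≤ 0 and hence z ≤ (1/2)[39 + √(1521 + 4·837018)] = (1/2)[39 + √3349593] ≈ (1/2)(39 + 1830.1893) = 934.5947.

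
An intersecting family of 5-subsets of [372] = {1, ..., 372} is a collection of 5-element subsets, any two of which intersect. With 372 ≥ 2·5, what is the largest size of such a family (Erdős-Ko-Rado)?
max |F| = C(371, 4) = 776673660

The Erdős-Ko-Rado theorem states: for n ≥ 2k, an intersecting family of k-subsets of an n-element set has size at most C(n − 1, k − 1), with equality for 'star' families {A ⊆ [n] : |A| = k, i ∈ A} (fix an element i). For n = 372, k = 5: C(371, 4) = 776673660.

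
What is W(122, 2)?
W(122, 2) = 122 + 1 = 123

A 2-term AP is any pair of integers, so a monochromatic 2-AP exists iff some colour is used at least twice. With 122 colours, the colouring i ↦ i on {1, ..., 122} uses each colour once, avoiding any monochromatic pair, so W(122, 2) > 122. For {1, ..., 123}, pigeonhole forces two integers of the same colour, which form a monochromatic 2-AP. Hence W(122, 2) = 123.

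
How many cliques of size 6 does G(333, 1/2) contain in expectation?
E[# K_6] = C(333, 6) · (1/2)^C(6, 2) = 1809928822548 / 2^15 = 452482205637/8192 ≈ 55234644.242798

For each 6-subset S of vertices (there are C(333, 6) = 1809928822548 such S), let X_S = 1 if S induces a K_6 (all C(6, 2) = 15 edges present). Then P(X_S = 1) = (1/2)^15 = 1/32768. By linearity of expectation, E[# K_6] = C(333, 6) · (1/2)^15 = 1809928822548 / 32768 = 452482205637/8192 ≈ 55234644.242798.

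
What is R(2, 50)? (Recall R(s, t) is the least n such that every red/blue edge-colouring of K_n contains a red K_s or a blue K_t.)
R(2, 50) = 50

R(2, k) = k for all k ≥ 2: in a 2-colouring of K_k, either some edge is red (a red K_2) or all edges are blue (a blue K_k). And K_{49} coloured all-blue has no blue K_50, so R(2, 50) > 49. Hence R(2, 50) = 50.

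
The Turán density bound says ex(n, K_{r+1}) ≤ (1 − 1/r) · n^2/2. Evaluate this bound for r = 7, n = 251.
Turán density bound = (6/7) · 251^2/2 = 189003/7 ≈ 27000.4286

Turán's theorem: ex(n, K_{r+1}) is achieved by the complete r-partite Turán graph T(n, r) with parts as balanced as possible, and is at most (1 − 1/r) · n^2/2. For r = 7, n = 251: the density bound is (6/7) · 63001/2 = 189003/7 ≈ 27000.4286. The integer-valued extremum is e(T(251, 7)) = 27000, which is strictly less than the density bound 189003/7 since 7 ∤ 251 (the parts of T(251, 7) cannot all be equal).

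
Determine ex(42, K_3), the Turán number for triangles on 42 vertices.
ex(42, K_3) = ⌊42^2/4⌋ = 441

Mantel (1907): a triangle-free graph on n vertices has at most ⌊n^2/4⌋ edges, with equality for the complete bipartite graph K_{⌊n/2⌋, ⌈n/2⌉}. For n = 42: ⌊42^2/4⌋ = ⌊1764/4⌋ = 441. The extremal graph is K_{21, 21}, which has 21·21 = 441 edges.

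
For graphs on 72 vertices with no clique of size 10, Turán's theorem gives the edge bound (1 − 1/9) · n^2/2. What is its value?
Turán density bound = (8/9) · 72^2/2 = 2304

Turán's theorem: ex(n, K_{r+1}) is achieved by the complete r-partite Turán graph T(n, r) with parts as balanced as possible, and is at most (1 − 1/r) · n^2/2. For r = 9, n = 72: the density bound is (8/9) · 5184/2 = 2304. Since 9 ∣ 72, the Turán graph T(72, 9) has parts of equal size 8, and its edge count e(T(72, 9)) = 2304 attains the density bound exactly.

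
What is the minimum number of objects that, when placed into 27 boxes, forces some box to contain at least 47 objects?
n = (47 − 1)·27 + 1 = 1243

By the generalised pigeonhole principle, to guarantee some box contains ≥ r objects we need more than (r − 1) · k objects total. Threshold: n = (r − 1) · k + 1. With r = 47 and k = 27: n = 46 · 27 + 1 = 1242 + 1 = 1243. For n = 1242 = 46 · 27, we can put exactly 46 objects in every box, avoiding 47 in any single one — so 1243 is tight.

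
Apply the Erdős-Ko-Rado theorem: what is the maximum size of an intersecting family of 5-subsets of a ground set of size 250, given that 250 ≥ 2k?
max |F| = C(249, 4) = 156340626

The Erdős-Ko-Rado theorem states: for n ≥ 2k, an intersecting family of k-subsets of an n-element set has size at most C(n − 1, k − 1), with equality for 'star' families {A ⊆ [n] : |A| = k, i ∈ A} (fix an element i). For n = 250, k = 5: C(249, 4) = 156340626.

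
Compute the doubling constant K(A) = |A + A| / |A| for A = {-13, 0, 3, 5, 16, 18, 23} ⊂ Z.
K = |A + A| / |A| = 23/7

Enumerate A + A = {a + b : a, b ∈ A}. With |A| = 7, there are |A|^2 = 49 ordered sum pairs; collecting distinct values, A + A = {-26, -13, -10, -8, 0, 3, 5, 6, 8, 10, 16, 18, 19, 21, 23, 26, 28, 32, 34, 36, 39, 41, 46}, so |A + A| = 23. Thus K = 23/7. For comparison, the minimum possible |A + A| over all 7-element sets is 2·7 − 1 = 13 (so min K = 13/7), attained only by arithmetic progressions.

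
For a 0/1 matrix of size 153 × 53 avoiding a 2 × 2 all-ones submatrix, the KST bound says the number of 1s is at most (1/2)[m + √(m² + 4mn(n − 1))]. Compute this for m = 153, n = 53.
z(153, 53; 2, 2) ≤ (1/2)[153 + √(153² + 4·153·53·52)] = (1/2)[153 + √1710081] = 730.3503

Kővári–Sós–Turán: let r_1, ..., r_153 be the row sums and z = Σ r_i the total number of 1s. Each pair of columns can share at most one row with both entries 1 (else a 2×2 all-ones block appears), so Σ_i C(r_i, 2) ≤ C(53, 2) = 1378. By convexity Σ_i C(r_i, 2) ≥ 153·C(z/153, 2) = z(z − 153)/(2·153), giving z² − 153z − 153·53·52 ≤ 0 and hence z ≤ (1/2)[153 + √(23409 + 4·421668)] = (1/2)[153 + √1710081] ≈ (1/2)(153 + 1307.7007) = 730.3503.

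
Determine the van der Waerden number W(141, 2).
W(141, 2) = 141 + 1 = 142

A 2-term AP is any pair of integers, so a monochromatic 2-AP exists iff some colour is used at least twice. With 141 colours, the colouring i ↦ i on {1, ..., 141} uses each colour once, avoiding any monochromatic pair, so W(141, 2) > 141. For {1, ..., 142}, pigeonhole forces two integers of the same colour, which form a monochromatic 2-AP. Hence W(141, 2) = 142.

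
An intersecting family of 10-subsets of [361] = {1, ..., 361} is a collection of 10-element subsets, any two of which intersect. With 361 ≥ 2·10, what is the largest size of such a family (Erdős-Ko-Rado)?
max |F| = C(360, 9) = 253037064783854560

Erdős-Ko-Rado (1961): when n ≥ 2k, max |F| = C(n−1, k−1). The bound is attained by the star {A : i ∈ A} for any fixed i ∈ [n]. Here C(361−1, 10−1) = C(360, 9) = 253037064783854560.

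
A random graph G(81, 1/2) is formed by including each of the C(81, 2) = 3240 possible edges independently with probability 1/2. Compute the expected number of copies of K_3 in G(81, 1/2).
E[# K_3] = C(81, 3) · (1/2)^C(3, 2) = 85320 / 2^3 = 10665

For each 3-subset S of vertices (there are C(81, 3) = 85320 such S), let X_S = 1 if S induces a K_3 (all C(3, 2) = 3 edges present). Then P(X_S = 1) = (1/2)^3 = 1/8. By linearity of expectation, E[# K_3] = C(81, 3) · (1/2)^3 = 85320 / 8 = 10665.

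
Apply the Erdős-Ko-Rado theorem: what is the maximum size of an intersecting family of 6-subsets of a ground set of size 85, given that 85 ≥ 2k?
max |F| = C(84, 5) = 30872016

The Erdős-Ko-Rado theorem states: for n ≥ 2k, an intersecting family of k-subsets of an n-element set has size at most C(n − 1, k − 1), with equality for 'star' families {A ⊆ [n] : |A| = k, i ∈ A} (fix an element i). For n = 85, k = 6: C(84, 5) = 30872016.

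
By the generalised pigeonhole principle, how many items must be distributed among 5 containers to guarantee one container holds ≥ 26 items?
n = (26 − 1)·5 + 1 = 126

By the generalised pigeonhole principle, to guarantee some box contains ≥ r objects we need more than (r − 1) · k objects total. Threshold: n = (r − 1) · k + 1. With r = 26 and k = 5: n = 25 · 5 + 1 = 125 + 1 = 126. For n = 125 = 25 · 5, we can put exactly 25 objects in every box, avoiding 26 in any single one — so 126 is tight.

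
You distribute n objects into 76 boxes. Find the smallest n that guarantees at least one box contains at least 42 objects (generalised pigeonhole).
n = (42 − 1)·76 + 1 = 3117

By the generalised pigeonhole principle, to guarantee some box contains ≥ r objects we need more than (r − 1) · k objects total. Threshold: n = (r − 1) · k + 1. With r = 42 and k = 76: n = 41 · 76 + 1 = 3116 + 1 = 3117. For n = 3116 = 41 · 76, we can put exactly 41 objects in every box, avoiding 42 in any single one — so 3117 is tight.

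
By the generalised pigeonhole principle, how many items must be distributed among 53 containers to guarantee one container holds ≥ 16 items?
n = (16 − 1)·53 + 1 = 796

By the generalised pigeonhole principle, to guarantee some box contains ≥ r objects we need more than (r − 1) · k objects total. Threshold: n = (r − 1) · k + 1. With r = 16 and k = 53: n = 15 · 53 + 1 = 795 + 1 = 796. For n = 795 = 15 · 53, we can put exactly 15 objects in every box, avoiding 16 in any single one — so 796 is tight.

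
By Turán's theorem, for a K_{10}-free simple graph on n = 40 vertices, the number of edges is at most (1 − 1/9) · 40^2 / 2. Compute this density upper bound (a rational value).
Turán density bound = (8/9) · 40^2/2 = 6400/9 ≈ 711.1111

Turán's theorem: ex(n, K_{r+1}) is achieved by the complete r-partite Turán graph T(n, r) with parts as balanced as possible, and is at most (1 − 1/r) · n^2/2. For r = 9, n = 40: the density bound is (8/9) · 1600/2 = 6400/9 ≈ 711.1111. The integer-valued extremum is e(T(40, 9)) = 710, which is strictly less than the density bound 6400/9 since 9 ∤ 40 (the parts of T(40, 9) cannot all be equal).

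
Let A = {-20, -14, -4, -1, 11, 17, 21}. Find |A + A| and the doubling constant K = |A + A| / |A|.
K = |A + A| / |A| = 26/7

Enumerate A + A = {a + b : a, b ∈ A}. With |A| = 7, there are |A|^2 = 49 ordered sum pairs; collecting distinct values, A + A = {-40, -34, -28, -24, -21, -18, -15, -9, -8, -5, -3, -2, 1, 3, 7, 10, 13, 16, 17, 20, 22, 28, 32, 34, 38, 42}, so |A + A| = 26. Thus K = 26/7. For comparison, the minimum possible |A + A| over all 7-element sets is 2·7 − 1 = 13 (so min K = 13/7), attained only by arithmetic progressions.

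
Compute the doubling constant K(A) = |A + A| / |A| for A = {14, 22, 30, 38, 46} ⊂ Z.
K = |A + A| / |A| = 9/5

Enumerate A + A = {a + b : a, b ∈ A}. With |A| = 5, there are |A|^2 = 25 ordered sum pairs; collecting distinct values, A + A = {28, 36, 44, 52, 60, 68, 76, 84, 92}, so |A + A| = 9. Thus K = 9/5. Here |A + A| = 2|A| − 1 = 9, the minimum possible — so K = 9/5 is minimal, which holds iff A is an arithmetic progression.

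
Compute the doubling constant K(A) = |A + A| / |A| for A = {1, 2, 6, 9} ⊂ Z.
K = |A + A| / |A| = 10/4 = 5/2

Enumerate A + A = {a + b : a, b ∈ A}. With |A| = 4, there are |A|^2 = 16 ordered sum pairs; collecting distinct values, A + A = {2, 3, 4, 7, 8, 10, 11, 12, 15, 18}, so |A + A| = 10. Thus K = 10/4 = 5/2. For comparison, the minimum possible |A + A| over all 4-element sets is 2·4 − 1 = 7 (so min K = 7/4), attained only by arithmetic progressions.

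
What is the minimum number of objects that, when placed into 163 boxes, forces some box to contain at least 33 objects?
n = (33 − 1)·163 + 1 = 5217

By the generalised pigeonhole principle, to guarantee some box contains ≥ r objects we need more than (r − 1) · k objects total. Threshold: n = (r − 1) · k + 1. With r = 33 and k = 163: n = 32 · 163 + 1 = 5216 + 1 = 5217. For n = 5216 = 32 · 163, we can put exactly 32 objects in every box, avoiding 33 in any single one — so 5217 is tight.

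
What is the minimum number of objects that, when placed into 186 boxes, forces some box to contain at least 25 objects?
n = (25 − 1)·186 + 1 = 4465

By the generalised pigeonhole principle, to guarantee some box contains ≥ r objects we need more than (r − 1) · k objects total. Threshold: n = (r − 1) · k + 1. With r = 25 and k = 186: n = 24 · 186 + 1 = 4464 + 1 = 4465. For n = 4464 = 24 · 186, we can put exactly 24 objects in every box, avoiding 25 in any single one — so 4465 is tight.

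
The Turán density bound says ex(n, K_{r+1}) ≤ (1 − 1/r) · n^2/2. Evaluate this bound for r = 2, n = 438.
Turán density bound = (1/2) · 438^2/2 = 47961

Turán's theorem: ex(n, K_{r+1}) is achieved by the complete r-partite Turán graph T(n, r) with parts as balanced as possible, and is at most (1 − 1/r) · n^2/2. For r = 2, n = 438: the density bound is (1/2) · 191844/2 = 47961. Since 2 ∣ 438, the Turán graph T(438, 2) has parts of equal size 219, and its edge count e(T(438, 2)) = 47961 attains the density bound exactly.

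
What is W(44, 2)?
W(44, 2) = 44 + 1 = 45

A 2-term AP is any pair of integers, so a monochromatic 2-AP exists iff some colour is used at least twice. With 44 colours, the colouring i ↦ i on {1, ..., 44} uses each colour once, avoiding any monochromatic pair, so W(44, 2) > 44. For {1, ..., 45}, pigeonhole forces two integers of the same colour, which form a monochromatic 2-AP. Hence W(44, 2) = 45.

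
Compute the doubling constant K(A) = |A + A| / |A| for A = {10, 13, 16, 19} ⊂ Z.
K = |A + A| / |A| = 7/4

Enumerate A + A = {a + b : a, b ∈ A}. With |A| = 4, there are |A|^2 = 16 ordered sum pairs; collecting distinct values, A + A = {20, 23, 26, 29, 32, 35, 38}, so |A + A| = 7. Thus K = 7/4. Here |A + A| = 2|A| − 1 = 7, the minimum possible — so K = 7/4 is minimal, which holds iff A is an arithmetic progression.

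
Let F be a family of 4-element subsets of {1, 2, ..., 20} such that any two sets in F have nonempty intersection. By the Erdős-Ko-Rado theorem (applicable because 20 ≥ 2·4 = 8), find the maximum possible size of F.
max |F| = C(19, 3) = 969

The Erdős-Ko-Rado theorem states: for n ≥ 2k, an intersecting family of k-subsets of an n-element set has size at most C(n − 1, k − 1), with equality for 'star' families {A ⊆ [n] : |A| = k, i ∈ A} (fix an element i). For n = 20, k = 4: C(19, 3) = 969.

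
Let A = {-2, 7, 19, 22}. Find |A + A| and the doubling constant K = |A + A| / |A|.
K = |A + A| / |A| = 10/4 = 5/2

Enumerate A + A = {a + b : a, b ∈ A}. With |A| = 4, there are |A|^2 = 16 ordered sum pairs; collecting distinct values, A + A = {-4, 5, 14, 17, 20, 26, 29, 38, 41, 44}, so |A + A| = 10. Thus K = 10/4 = 5/2. For comparison, the minimum possible |A + A| over all 4-element sets is 2·4 − 1 = 7 (so min K = 7/4), attained only by arithmetic progressions.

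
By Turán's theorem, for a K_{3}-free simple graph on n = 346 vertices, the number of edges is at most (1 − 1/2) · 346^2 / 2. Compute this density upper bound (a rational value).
Turán density bound = (1/2) · 346^2/2 = 29929

Turán's theorem: ex(n, K_{r+1}) is achieved by the complete r-partite Turán graph T(n, r) with parts as balanced as possible, and is at most (1 − 1/r) · n^2/2. For r = 2, n = 346: the density bound is (1/2) · 119716/2 = 29929. Since 2 ∣ 346, the Turán graph T(346, 2) has parts of equal size 173, and its edge count e(T(346, 2)) = 29929 attains the density bound exactly.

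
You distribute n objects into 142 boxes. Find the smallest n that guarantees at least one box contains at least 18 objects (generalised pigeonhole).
n = (18 − 1)·142 + 1 = 2415

By the generalised pigeonhole principle, to guarantee some box contains ≥ r objects we need more than (r − 1) · k objects total. Threshold: n = (r − 1) · k + 1. With r = 18 and k = 142: n = 17 · 142 + 1 = 2414 + 1 = 2415. For n = 2414 = 17 · 142, we can put exactly 17 objects in every box, avoiding 18 in any single one — so 2415 is tight.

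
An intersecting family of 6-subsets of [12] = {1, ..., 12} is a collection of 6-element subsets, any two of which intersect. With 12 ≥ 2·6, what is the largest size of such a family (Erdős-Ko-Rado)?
max |F| = C(11, 5) = 462

Erdős-Ko-Rado (1961): when n ≥ 2k, max |F| = C(n−1, k−1). The bound is attained by the star {A : i ∈ A} for any fixed i ∈ [n]. Here C(12−1, 6−1) = C(11, 5) = 462.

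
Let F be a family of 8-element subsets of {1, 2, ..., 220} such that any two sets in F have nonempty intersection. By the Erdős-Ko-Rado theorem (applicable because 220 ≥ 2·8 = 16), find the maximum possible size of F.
max |F| = C(219, 7) = 4351263600078

The Erdős-Ko-Rado theorem states: for n ≥ 2k, an intersecting family of k-subsets of an n-element set has size at most C(n − 1, k − 1), with equality for 'star' families {A ⊆ [n] : |A| = k, i ∈ A} (fix an element i). For n = 220, k = 8: C(219, 7) = 4351263600078.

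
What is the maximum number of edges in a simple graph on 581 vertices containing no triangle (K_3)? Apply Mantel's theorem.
ex(581, K_3) = ⌊581^2/4⌋ = 84390

Mantel (1907): a triangle-free graph on n vertices has at most ⌊n^2/4⌋ edges, with equality for the complete bipartite graph K_{⌊n/2⌋, ⌈n/2⌉}. For n = 581: ⌊581^2/4⌋ = ⌊337561/4⌋ = 84390. The extremal graph is K_{290, 291}, which has 290·291 = 84390 edges.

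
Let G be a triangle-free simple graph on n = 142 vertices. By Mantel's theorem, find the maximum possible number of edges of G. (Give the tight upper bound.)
ex(142, K_3) = ⌊142^2/4⌋ = 5041

Mantel (1907): a triangle-free graph on n vertices has at most ⌊n^2/4⌋ edges, with equality for the complete bipartite graph K_{⌊n/2⌋, ⌈n/2⌉}. For n = 142: ⌊142^2/4⌋ = ⌊20164/4⌋ = 5041. The extremal graph is K_{71, 71}, which has 71·71 = 5041 edges.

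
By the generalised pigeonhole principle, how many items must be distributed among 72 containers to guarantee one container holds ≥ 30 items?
n = (30 − 1)·72 + 1 = 2089

By the generalised pigeonhole principle, to guarantee some box contains ≥ r objects we need more than (r − 1) · k objects total. Threshold: n = (r − 1) · k + 1. With r = 30 and k = 72: n = 29 · 72 + 1 = 2088 + 1 = 2089. For n = 2088 = 29 · 72, we can put exactly 29 objects in every box, avoiding 30 in any single one — so 2089 is tight.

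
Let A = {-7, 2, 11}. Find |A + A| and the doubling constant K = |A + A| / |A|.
K = |A + A| / |A| = 5/3

Enumerate A + A = {a + b : a, b ∈ A}. With |A| = 3, there are |A|^2 = 9 ordered sum pairs; collecting distinct values, A + A = {-14, -5, 4, 13, 22}, so |A + A| = 5. Thus K = 5/3. Here |A + A| = 2|A| − 1 = 5, the minimum possible — so K = 5/3 is minimal, which holds iff A is an arithmetic progression.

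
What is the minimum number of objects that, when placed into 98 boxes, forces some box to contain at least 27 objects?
n = (27 − 1)·98 + 1 = 2549

By the generalised pigeonhole principle, to guarantee some box contains ≥ r objects we need more than (r − 1) · k objects total. Threshold: n = (r − 1) · k + 1. With r = 27 and k = 98: n = 26 · 98 + 1 = 2548 + 1 = 2549. For n = 2548 = 26 · 98, we can put exactly 26 objects in every box, avoiding 27 in any single one — so 2549 is tight.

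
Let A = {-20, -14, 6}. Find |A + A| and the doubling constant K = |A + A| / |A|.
K = |A + A| / |A| = 6/3 = 2

Enumerate A + A = {a + b : a, b ∈ A}. With |A| = 3, there are |A|^2 = 9 ordered sum pairs; collecting distinct values, A + A = {-40, -34, -28, -14, -8, 12}, so |A + A| = 6. Thus K = 6/3 = 2. For comparison, the minimum possible |A + A| over all 3-element sets is 2·3 − 1 = 5 (so min K = 5/3), attained only by arithmetic progressions.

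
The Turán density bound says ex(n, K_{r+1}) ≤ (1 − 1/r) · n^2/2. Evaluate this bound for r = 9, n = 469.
Turán density bound = (8/9) · 469^2/2 = 879844/9 ≈ 97760.4444

Turán's theorem: ex(n, K_{r+1}) is achieved by the complete r-partite Turán graph T(n, r) with parts as balanced as possible, and is at most (1 − 1/r) · n^2/2. For r = 9, n = 469: the density bound is (8/9) · 219961/2 = 879844/9 ≈ 97760.4444. The integer-valued extremum is e(T(469, 9)) = 97760, which is strictly less than the density bound 879844/9 since 9 ∤ 469 (the parts of T(469, 9) cannot all be equal).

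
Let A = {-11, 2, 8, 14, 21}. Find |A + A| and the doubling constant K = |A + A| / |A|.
K = |A + A| / |A| = 13/5

Enumerate A + A = {a + b : a, b ∈ A}. With |A| = 5, there are |A|^2 = 25 ordered sum pairs; collecting distinct values, A + A = {-22, -9, -3, 3, 4, 10, 16, 22, 23, 28, 29, 35, 42}, so |A + A| = 13. Thus K = 13/5. For comparison, the minimum possible |A + A| over all 5-element sets is 2·5 − 1 = 9 (so min K = 9/5), attained only by arithmetic progressions.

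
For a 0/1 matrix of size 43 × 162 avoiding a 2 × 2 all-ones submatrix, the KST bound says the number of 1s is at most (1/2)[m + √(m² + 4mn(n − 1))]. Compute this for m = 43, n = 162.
z(43, 162; 2, 2) ≤ (1/2)[43 + √(43² + 4·43·162·161)] = (1/2)[43 + √4487953] = 1080.7395

Kővári–Sós–Turán: let r_1, ..., r_43 be the row sums and z = Σ r_i the total number of 1s. Each pair of columns can share at most one row with both entries 1 (else a 2×2 all-ones block appears), so Σ_i C(r_i, 2) ≤ C(162, 2) = 13041. By convexity Σ_i C(r_i, 2) ≥ 43·C(z/43, 2) = z(z − 43)/(2·43), giving z² − 43z − 43·162·161 ≤ 0 and hence z ≤ (1/2)[43 + √(1849 + 4·1121526)] = (1/2)[43 + √4487953] ≈ (1/2)(43 + 2118.4789) = 1080.7395.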